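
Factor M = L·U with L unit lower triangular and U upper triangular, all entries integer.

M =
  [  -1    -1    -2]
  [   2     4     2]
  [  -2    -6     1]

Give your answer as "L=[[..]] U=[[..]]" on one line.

L=[[1,0,0],[-2,1,0],[2,-2,1]] U=[[-1,-1,-2],[0,2,-2],[0,0,1]]

  row1 -= -2·row0 → [0,2,-2]
  row2 -= 2·row0 → [0,-4,5]
  row2 -= -2·row1 → [0,0,1]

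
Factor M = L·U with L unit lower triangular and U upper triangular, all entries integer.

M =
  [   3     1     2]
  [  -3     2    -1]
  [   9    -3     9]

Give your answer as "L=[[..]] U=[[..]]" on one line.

L=[[1,0,0],[-1,1,0],[3,-2,1]] U=[[3,1,2],[0,3,1],[0,0,5]]

  row1 -= -1·row0 → [0,3,1]
  row2 -= 3·row0 → [0,-6,3]
  row2 -= -2·row1 → [0,0,5]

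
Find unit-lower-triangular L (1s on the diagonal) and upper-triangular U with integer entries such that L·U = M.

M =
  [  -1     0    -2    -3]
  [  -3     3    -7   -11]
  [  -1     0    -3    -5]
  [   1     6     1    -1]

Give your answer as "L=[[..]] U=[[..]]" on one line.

L=[[1,0,0,0],[3,1,0,0],[1,0,1,0],[-1,2,-1,1]] U=[[-1,0,-2,-3],[0,3,-1,-2],[0,0,-1,-2],[0,0,0,-2]]

  r1 -= 3·r0 → [0,3,-1,-2]
  r2 -= 1·r0 → [0,0,-1,-2]
  r3 -= -1·r0 → [0,6,-1,-4]
  r2 -= 0·r1 → [0,0,-1,-2]
  r3 -= 2·r1 → [0,0,1,0]
  r3 -= -1·r2 → [0,0,0,-2]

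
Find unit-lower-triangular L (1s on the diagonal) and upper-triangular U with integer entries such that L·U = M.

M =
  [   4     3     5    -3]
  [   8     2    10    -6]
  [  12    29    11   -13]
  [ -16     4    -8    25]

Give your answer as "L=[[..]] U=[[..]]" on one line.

L=[[1,0,0,0],[2,1,0,0],[3,-5,1,0],[-4,-4,-3,1]] U=[[4,3,5,-3],[0,-4,0,0],[0,0,-4,-4],[0,0,0,1]]

  r1 -= 2·r0 → [0,-4,0,0]
  r2 -= 3·r0 → [0,20,-4,-4]
  r3 -= -4·r0 → [0,16,12,13]
  r2 -= -5·r1 → [0,0,-4,-4]
  r3 -= -4·r1 → [0,0,12,13]
  r3 -= -3·r2 → [0,0,0,1]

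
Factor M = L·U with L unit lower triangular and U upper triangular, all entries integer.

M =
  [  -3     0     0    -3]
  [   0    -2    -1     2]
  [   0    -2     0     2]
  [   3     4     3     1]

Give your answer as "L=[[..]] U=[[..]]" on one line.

L=[[1,0,0,0],[0,1,0,0],[0,1,1,0],[-1,-2,1,1]] U=[[-3,0,0,-3],[0,-2,-1,2],[0,0,1,0],[0,0,0,2]]

  row1 -= 0·row0 → [0,-2,-1,2]
  row2 -= 0·row0 → [0,-2,0,2]
  row3 -= -1·row0 → [0,4,3,-2]
  row2 -= 1·row1 → [0,0,1,0]
  row3 -= -2·row1 → [0,0,1,2]
  row3 -= 1·row2 → [0,0,0,2]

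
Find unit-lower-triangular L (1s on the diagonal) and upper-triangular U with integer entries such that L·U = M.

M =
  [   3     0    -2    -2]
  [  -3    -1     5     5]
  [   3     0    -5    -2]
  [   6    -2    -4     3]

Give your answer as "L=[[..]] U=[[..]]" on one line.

  R1 -= -1·R0 → [0,-1,3,3]
  R2 -= 1·R0 → [0,0,-3,0]
  R3 -= 2·R0 → [0,-2,0,7]
  R2 -= 0·R1 → [0,0,-3,0]
  R3 -= 2·R1 → [0,0,-6,1]
  R3 -= 2·R2 → [0,0,0,1]

L=[[1,0,0,0],[-1,1,0,0],[1,0,1,0],[2,2,2,1]] U=[[3,0,-2,-2],[0,-1,3,3],[0,0,-3,0],[0,0,0,1]]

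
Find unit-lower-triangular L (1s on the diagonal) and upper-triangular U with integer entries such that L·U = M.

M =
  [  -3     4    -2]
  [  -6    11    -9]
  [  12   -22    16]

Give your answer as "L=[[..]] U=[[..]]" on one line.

L=[[1,0,0],[2,1,0],[-4,-2,1]] U=[[-3,4,-2],[0,3,-5],[0,0,-2]]

  r1 -= 2·r0 → [0,3,-5]
  r2 -= -4·r0 → [0,-6,8]
  r2 -= -2·r1 → [0,0,-2]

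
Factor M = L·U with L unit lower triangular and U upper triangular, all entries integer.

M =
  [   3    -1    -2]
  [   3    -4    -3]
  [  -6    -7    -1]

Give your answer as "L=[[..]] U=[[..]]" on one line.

L=[[1,0,0],[1,1,0],[-2,3,1]] U=[[3,-1,-2],[0,-3,-1],[0,0,-2]]

  R1 -= 1·R0 → [0,-3,-1]
  R2 -= -2·R0 → [0,-9,-5]
  R2 -= 3·R1 → [0,0,-2]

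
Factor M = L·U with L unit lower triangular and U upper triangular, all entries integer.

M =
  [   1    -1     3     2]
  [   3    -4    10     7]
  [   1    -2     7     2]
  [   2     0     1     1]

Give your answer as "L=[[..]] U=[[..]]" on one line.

  r1 -= 3·r0 → [0,-1,1,1]
  r2 -= 1·r0 → [0,-1,4,0]
  r3 -= 2·r0 → [0,2,-5,-3]
  r2 -= 1·r1 → [0,0,3,-1]
  r3 -= -2·r1 → [0,0,-3,-1]
  r3 -= -1·r2 → [0,0,0,-2]

L=[[1,0,0,0],[3,1,0,0],[1,1,1,0],[2,-2,-1,1]] U=[[1,-1,3,2],[0,-1,1,1],[0,0,3,-1],[0,0,0,-2]]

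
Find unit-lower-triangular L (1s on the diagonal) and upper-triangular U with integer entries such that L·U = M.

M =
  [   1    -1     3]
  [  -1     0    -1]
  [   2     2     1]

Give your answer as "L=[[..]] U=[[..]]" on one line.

  R1 -= -1·R0 → [0,-1,2]
  R2 -= 2·R0 → [0,4,-5]
  R2 -= -4·R1 → [0,0,3]

L=[[1,0,0],[-1,1,0],[2,-4,1]] U=[[1,-1,3],[0,-1,2],[0,0,3]]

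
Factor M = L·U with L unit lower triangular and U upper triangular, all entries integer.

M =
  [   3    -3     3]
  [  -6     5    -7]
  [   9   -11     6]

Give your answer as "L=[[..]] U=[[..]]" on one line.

L=[[1,0,0],[-2,1,0],[3,2,1]] U=[[3,-3,3],[0,-1,-1],[0,0,-1]]

  R1 -= -2·R0 → [0,-1,-1]
  R2 -= 3·R0 → [0,-2,-3]
  R2 -= 2·R1 → [0,0,-1]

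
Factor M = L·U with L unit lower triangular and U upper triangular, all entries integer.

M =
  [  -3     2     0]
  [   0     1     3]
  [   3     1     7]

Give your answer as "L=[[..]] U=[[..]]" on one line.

L=[[1,0,0],[0,1,0],[-1,3,1]] U=[[-3,2,0],[0,1,3],[0,0,-2]]

  row1 -= 0·row0 → [0,1,3]
  row2 -= -1·row0 → [0,3,7]
  row2 -= 3·row1 → [0,0,-2]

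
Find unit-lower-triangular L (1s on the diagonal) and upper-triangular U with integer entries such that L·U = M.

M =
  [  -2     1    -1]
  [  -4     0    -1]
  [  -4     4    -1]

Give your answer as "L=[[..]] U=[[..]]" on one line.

  row1 -= 2·row0 → [0,-2,1]
  row2 -= 2·row0 → [0,2,1]
  row2 -= -1·row1 → [0,0,2]

L=[[1,0,0],[2,1,0],[2,-1,1]] U=[[-2,1,-1],[0,-2,1],[0,0,2]]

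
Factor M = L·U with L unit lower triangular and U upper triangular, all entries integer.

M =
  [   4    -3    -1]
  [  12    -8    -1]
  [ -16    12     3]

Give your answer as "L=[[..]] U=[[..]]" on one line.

L=[[1,0,0],[3,1,0],[-4,0,1]] U=[[4,-3,-1],[0,1,2],[0,0,-1]]

  row1 -= 3·row0 → [0,1,2]
  row2 -= -4·row0 → [0,0,-1]
  row2 -= 0·row1 → [0,0,-1]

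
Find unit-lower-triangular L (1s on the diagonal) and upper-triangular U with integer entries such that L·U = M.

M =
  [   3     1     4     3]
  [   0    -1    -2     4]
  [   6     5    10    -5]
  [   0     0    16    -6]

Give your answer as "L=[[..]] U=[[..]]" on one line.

  R1 -= 0·R0 → [0,-1,-2,4]
  R2 -= 2·R0 → [0,3,2,-11]
  R3 -= 0·R0 → [0,0,16,-6]
  R2 -= -3·R1 → [0,0,-4,1]
  R3 -= 0·R1 → [0,0,16,-6]
  R3 -= -4·R2 → [0,0,0,-2]

L=[[1,0,0,0],[0,1,0,0],[2,-3,1,0],[0,0,-4,1]] U=[[3,1,4,3],[0,-1,-2,4],[0,0,-4,1],[0,0,0,-2]]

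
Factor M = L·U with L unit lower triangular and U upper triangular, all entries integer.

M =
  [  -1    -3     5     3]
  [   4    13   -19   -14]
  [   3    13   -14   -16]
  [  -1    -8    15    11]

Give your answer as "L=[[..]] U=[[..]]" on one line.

  R1 -= -4·R0 → [0,1,1,-2]
  R2 -= -3·R0 → [0,4,1,-7]
  R3 -= 1·R0 → [0,-5,10,8]
  R2 -= 4·R1 → [0,0,-3,1]
  R3 -= -5·R1 → [0,0,15,-2]
  R3 -= -5·R2 → [0,0,0,3]

L=[[1,0,0,0],[-4,1,0,0],[-3,4,1,0],[1,-5,-5,1]] U=[[-1,-3,5,3],[0,1,1,-2],[0,0,-3,1],[0,0,0,3]]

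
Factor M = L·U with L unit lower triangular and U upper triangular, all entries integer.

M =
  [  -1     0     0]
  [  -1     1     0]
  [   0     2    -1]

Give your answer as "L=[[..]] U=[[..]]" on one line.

  r1 -= 1·r0 → [0,1,0]
  r2 -= 0·r0 → [0,2,-1]
  r2 -= 2·r1 → [0,0,-1]

L=[[1,0,0],[1,1,0],[0,2,1]] U=[[-1,0,0],[0,1,0],[0,0,-1]]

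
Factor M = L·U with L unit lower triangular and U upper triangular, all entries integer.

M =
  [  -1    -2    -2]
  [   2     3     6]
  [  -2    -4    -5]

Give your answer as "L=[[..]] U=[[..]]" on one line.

L=[[1,0,0],[-2,1,0],[2,0,1]] U=[[-1,-2,-2],[0,-1,2],[0,0,-1]]

  R1 -= -2·R0 → [0,-1,2]
  R2 -= 2·R0 → [0,0,-1]
  R2 -= 0·R1 → [0,0,-1]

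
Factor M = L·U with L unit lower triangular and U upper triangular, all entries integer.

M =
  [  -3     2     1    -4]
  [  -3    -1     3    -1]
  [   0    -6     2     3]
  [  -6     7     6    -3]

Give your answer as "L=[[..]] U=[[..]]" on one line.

L=[[1,0,0,0],[1,1,0,0],[0,2,1,0],[2,-1,-3,1]] U=[[-3,2,1,-4],[0,-3,2,3],[0,0,-2,-3],[0,0,0,-1]]

  r1 -= 1·r0 → [0,-3,2,3]
  r2 -= 0·r0 → [0,-6,2,3]
  r3 -= 2·r0 → [0,3,4,5]
  r2 -= 2·r1 → [0,0,-2,-3]
  r3 -= -1·r1 → [0,0,6,8]
  r3 -= -3·r2 → [0,0,0,-1]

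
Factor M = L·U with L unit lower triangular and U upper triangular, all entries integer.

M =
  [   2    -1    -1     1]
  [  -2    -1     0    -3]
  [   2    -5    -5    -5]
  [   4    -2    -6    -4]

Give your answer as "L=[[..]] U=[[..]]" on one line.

L=[[1,0,0,0],[-1,1,0,0],[1,2,1,0],[2,0,2,1]] U=[[2,-1,-1,1],[0,-2,-1,-2],[0,0,-2,-2],[0,0,0,-2]]

  R1 -= -1·R0 → [0,-2,-1,-2]
  R2 -= 1·R0 → [0,-4,-4,-6]
  R3 -= 2·R0 → [0,0,-4,-6]
  R2 -= 2·R1 → [0,0,-2,-2]
  R3 -= 0·R1 → [0,0,-4,-6]
  R3 -= 2·R2 → [0,0,0,-2]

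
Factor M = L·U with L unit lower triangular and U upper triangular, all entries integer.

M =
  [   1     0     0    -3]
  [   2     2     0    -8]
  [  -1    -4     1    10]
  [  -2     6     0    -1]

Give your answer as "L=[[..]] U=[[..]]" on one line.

  R1 -= 2·R0 → [0,2,0,-2]
  R2 -= -1·R0 → [0,-4,1,7]
  R3 -= -2·R0 → [0,6,0,-7]
  R2 -= -2·R1 → [0,0,1,3]
  R3 -= 3·R1 → [0,0,0,-1]
  R3 -= 0·R2 → [0,0,0,-1]

L=[[1,0,0,0],[2,1,0,0],[-1,-2,1,0],[-2,3,0,1]] U=[[1,0,0,-3],[0,2,0,-2],[0,0,1,3],[0,0,0,-1]]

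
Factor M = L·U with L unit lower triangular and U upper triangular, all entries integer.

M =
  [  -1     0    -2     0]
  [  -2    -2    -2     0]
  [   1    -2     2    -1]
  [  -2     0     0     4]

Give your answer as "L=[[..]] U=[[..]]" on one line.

  row1 -= 2·row0 → [0,-2,2,0]
  row2 -= -1·row0 → [0,-2,0,-1]
  row3 -= 2·row0 → [0,0,4,4]
  row2 -= 1·row1 → [0,0,-2,-1]
  row3 -= 0·row1 → [0,0,4,4]
  row3 -= -2·row2 → [0,0,0,2]

L=[[1,0,0,0],[2,1,0,0],[-1,1,1,0],[2,0,-2,1]] U=[[-1,0,-2,0],[0,-2,2,0],[0,0,-2,-1],[0,0,0,2]]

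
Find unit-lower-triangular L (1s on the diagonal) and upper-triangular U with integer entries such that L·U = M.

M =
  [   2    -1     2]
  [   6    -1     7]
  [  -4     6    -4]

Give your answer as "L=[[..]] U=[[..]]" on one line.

  R1 -= 3·R0 → [0,2,1]
  R2 -= -2·R0 → [0,4,0]
  R2 -= 2·R1 → [0,0,-2]

L=[[1,0,0],[3,1,0],[-2,2,1]] U=[[2,-1,2],[0,2,1],[0,0,-2]]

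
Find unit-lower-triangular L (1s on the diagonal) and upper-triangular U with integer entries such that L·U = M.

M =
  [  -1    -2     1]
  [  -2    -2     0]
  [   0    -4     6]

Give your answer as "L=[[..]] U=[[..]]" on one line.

L=[[1,0,0],[2,1,0],[0,-2,1]] U=[[-1,-2,1],[0,2,-2],[0,0,2]]

  row1 -= 2·row0 → [0,2,-2]
  row2 -= 0·row0 → [0,-4,6]
  row2 -= -2·row1 → [0,0,2]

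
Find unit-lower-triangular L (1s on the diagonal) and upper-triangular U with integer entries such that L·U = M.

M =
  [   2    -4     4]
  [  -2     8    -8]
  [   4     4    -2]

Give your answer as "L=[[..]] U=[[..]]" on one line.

L=[[1,0,0],[-1,1,0],[2,3,1]] U=[[2,-4,4],[0,4,-4],[0,0,2]]

  row1 -= -1·row0 → [0,4,-4]
  row2 -= 2·row0 → [0,12,-10]
  row2 -= 3·row1 → [0,0,2]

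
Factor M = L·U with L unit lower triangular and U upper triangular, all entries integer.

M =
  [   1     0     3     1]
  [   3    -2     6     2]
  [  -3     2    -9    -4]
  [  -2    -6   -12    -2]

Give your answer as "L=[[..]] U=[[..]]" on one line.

L=[[1,0,0,0],[3,1,0,0],[-3,-1,1,0],[-2,3,-1,1]] U=[[1,0,3,1],[0,-2,-3,-1],[0,0,-3,-2],[0,0,0,1]]

  r1 -= 3·r0 → [0,-2,-3,-1]
  r2 -= -3·r0 → [0,2,0,-1]
  r3 -= -2·r0 → [0,-6,-6,0]
  r2 -= -1·r1 → [0,0,-3,-2]
  r3 -= 3·r1 → [0,0,3,3]
  r3 -= -1·r2 → [0,0,0,1]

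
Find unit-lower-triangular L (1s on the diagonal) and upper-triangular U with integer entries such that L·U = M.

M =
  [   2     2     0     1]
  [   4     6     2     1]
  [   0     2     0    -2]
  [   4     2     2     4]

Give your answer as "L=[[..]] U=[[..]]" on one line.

  r1 -= 2·r0 → [0,2,2,-1]
  r2 -= 0·r0 → [0,2,0,-2]
  r3 -= 2·r0 → [0,-2,2,2]
  r2 -= 1·r1 → [0,0,-2,-1]
  r3 -= -1·r1 → [0,0,4,1]
  r3 -= -2·r2 → [0,0,0,-1]

L=[[1,0,0,0],[2,1,0,0],[0,1,1,0],[2,-1,-2,1]] U=[[2,2,0,1],[0,2,2,-1],[0,0,-2,-1],[0,0,0,-1]]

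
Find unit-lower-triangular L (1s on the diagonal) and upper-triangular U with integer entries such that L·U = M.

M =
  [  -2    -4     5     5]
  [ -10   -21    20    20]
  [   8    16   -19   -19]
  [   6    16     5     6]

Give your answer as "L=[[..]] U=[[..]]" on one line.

  R1 -= 5·R0 → [0,-1,-5,-5]
  R2 -= -4·R0 → [0,0,1,1]
  R3 -= -3·R0 → [0,4,20,21]
  R2 -= 0·R1 → [0,0,1,1]
  R3 -= -4·R1 → [0,0,0,1]
  R3 -= 0·R2 → [0,0,0,1]

L=[[1,0,0,0],[5,1,0,0],[-4,0,1,0],[-3,-4,0,1]] U=[[-2,-4,5,5],[0,-1,-5,-5],[0,0,1,1],[0,0,0,1]]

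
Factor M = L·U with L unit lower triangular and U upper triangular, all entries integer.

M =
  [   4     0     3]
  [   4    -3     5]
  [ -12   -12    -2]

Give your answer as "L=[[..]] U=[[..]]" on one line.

L=[[1,0,0],[1,1,0],[-3,4,1]] U=[[4,0,3],[0,-3,2],[0,0,-1]]

  r1 -= 1·r0 → [0,-3,2]
  r2 -= -3·r0 → [0,-12,7]
  r2 -= 4·r1 → [0,0,-1]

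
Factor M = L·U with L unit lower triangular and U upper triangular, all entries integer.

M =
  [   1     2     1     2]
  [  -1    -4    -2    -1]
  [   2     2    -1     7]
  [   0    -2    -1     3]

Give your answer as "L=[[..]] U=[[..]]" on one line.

L=[[1,0,0,0],[-1,1,0,0],[2,1,1,0],[0,1,0,1]] U=[[1,2,1,2],[0,-2,-1,1],[0,0,-2,2],[0,0,0,2]]

  R1 -= -1·R0 → [0,-2,-1,1]
  R2 -= 2·R0 → [0,-2,-3,3]
  R3 -= 0·R0 → [0,-2,-1,3]
  R2 -= 1·R1 → [0,0,-2,2]
  R3 -= 1·R1 → [0,0,0,2]
  R3 -= 0·R2 → [0,0,0,2]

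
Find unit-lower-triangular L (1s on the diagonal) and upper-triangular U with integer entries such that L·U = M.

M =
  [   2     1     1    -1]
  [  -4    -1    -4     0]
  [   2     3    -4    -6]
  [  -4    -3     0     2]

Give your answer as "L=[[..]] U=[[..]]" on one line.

  r1 -= -2·r0 → [0,1,-2,-2]
  r2 -= 1·r0 → [0,2,-5,-5]
  r3 -= -2·r0 → [0,-1,2,0]
  r2 -= 2·r1 → [0,0,-1,-1]
  r3 -= -1·r1 → [0,0,0,-2]
  r3 -= 0·r2 → [0,0,0,-2]

L=[[1,0,0,0],[-2,1,0,0],[1,2,1,0],[-2,-1,0,1]] U=[[2,1,1,-1],[0,1,-2,-2],[0,0,-1,-1],[0,0,0,-2]]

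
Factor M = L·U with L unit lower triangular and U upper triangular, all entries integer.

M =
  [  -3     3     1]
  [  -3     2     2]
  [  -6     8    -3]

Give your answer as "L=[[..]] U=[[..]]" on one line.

L=[[1,0,0],[1,1,0],[2,-2,1]] U=[[-3,3,1],[0,-1,1],[0,0,-3]]

  row1 -= 1·row0 → [0,-1,1]
  row2 -= 2·row0 → [0,2,-5]
  row2 -= -2·row1 → [0,0,-3]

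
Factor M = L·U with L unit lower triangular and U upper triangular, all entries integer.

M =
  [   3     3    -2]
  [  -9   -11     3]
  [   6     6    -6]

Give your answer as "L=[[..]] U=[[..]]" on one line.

  row1 -= -3·row0 → [0,-2,-3]
  row2 -= 2·row0 → [0,0,-2]
  row2 -= 0·row1 → [0,0,-2]

L=[[1,0,0],[-3,1,0],[2,0,1]] U=[[3,3,-2],[0,-2,-3],[0,0,-2]]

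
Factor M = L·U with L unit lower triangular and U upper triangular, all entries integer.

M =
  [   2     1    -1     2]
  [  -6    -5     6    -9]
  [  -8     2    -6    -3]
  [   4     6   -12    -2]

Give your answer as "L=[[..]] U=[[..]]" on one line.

  R1 -= -3·R0 → [0,-2,3,-3]
  R2 -= -4·R0 → [0,6,-10,5]
  R3 -= 2·R0 → [0,4,-10,-6]
  R2 -= -3·R1 → [0,0,-1,-4]
  R3 -= -2·R1 → [0,0,-4,-12]
  R3 -= 4·R2 → [0,0,0,4]

L=[[1,0,0,0],[-3,1,0,0],[-4,-3,1,0],[2,-2,4,1]] U=[[2,1,-1,2],[0,-2,3,-3],[0,0,-1,-4],[0,0,0,4]]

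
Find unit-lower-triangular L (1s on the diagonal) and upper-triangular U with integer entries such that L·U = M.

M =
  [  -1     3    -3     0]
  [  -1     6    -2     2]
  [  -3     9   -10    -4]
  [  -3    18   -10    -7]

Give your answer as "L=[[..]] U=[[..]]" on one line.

  r1 -= 1·r0 → [0,3,1,2]
  r2 -= 3·r0 → [0,0,-1,-4]
  r3 -= 3·r0 → [0,9,-1,-7]
  r2 -= 0·r1 → [0,0,-1,-4]
  r3 -= 3·r1 → [0,0,-4,-13]
  r3 -= 4·r2 → [0,0,0,3]

L=[[1,0,0,0],[1,1,0,0],[3,0,1,0],[3,3,4,1]] U=[[-1,3,-3,0],[0,3,1,2],[0,0,-1,-4],[0,0,0,3]]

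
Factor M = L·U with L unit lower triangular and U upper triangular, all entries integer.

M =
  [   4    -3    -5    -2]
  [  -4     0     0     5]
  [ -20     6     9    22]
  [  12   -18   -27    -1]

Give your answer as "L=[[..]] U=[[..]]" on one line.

  r1 -= -1·r0 → [0,-3,-5,3]
  r2 -= -5·r0 → [0,-9,-16,12]
  r3 -= 3·r0 → [0,-9,-12,5]
  r2 -= 3·r1 → [0,0,-1,3]
  r3 -= 3·r1 → [0,0,3,-4]
  r3 -= -3·r2 → [0,0,0,5]

L=[[1,0,0,0],[-1,1,0,0],[-5,3,1,0],[3,3,-3,1]] U=[[4,-3,-5,-2],[0,-3,-5,3],[0,0,-1,3],[0,0,0,5]]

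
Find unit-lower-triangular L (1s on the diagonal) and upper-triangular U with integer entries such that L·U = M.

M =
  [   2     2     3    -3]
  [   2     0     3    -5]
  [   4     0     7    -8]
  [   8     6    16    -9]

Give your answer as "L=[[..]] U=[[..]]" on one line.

L=[[1,0,0,0],[1,1,0,0],[2,2,1,0],[4,1,4,1]] U=[[2,2,3,-3],[0,-2,0,-2],[0,0,1,2],[0,0,0,-3]]

  R1 -= 1·R0 → [0,-2,0,-2]
  R2 -= 2·R0 → [0,-4,1,-2]
  R3 -= 4·R0 → [0,-2,4,3]
  R2 -= 2·R1 → [0,0,1,2]
  R3 -= 1·R1 → [0,0,4,5]
  R3 -= 4·R2 → [0,0,0,-3]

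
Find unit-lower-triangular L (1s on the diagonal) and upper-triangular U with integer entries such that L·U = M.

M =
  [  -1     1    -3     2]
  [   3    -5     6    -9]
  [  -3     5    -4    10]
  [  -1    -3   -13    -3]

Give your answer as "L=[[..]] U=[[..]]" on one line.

L=[[1,0,0,0],[-3,1,0,0],[3,-1,1,0],[1,2,-2,1]] U=[[-1,1,-3,2],[0,-2,-3,-3],[0,0,2,1],[0,0,0,3]]

  row1 -= -3·row0 → [0,-2,-3,-3]
  row2 -= 3·row0 → [0,2,5,4]
  row3 -= 1·row0 → [0,-4,-10,-5]
  row2 -= -1·row1 → [0,0,2,1]
  row3 -= 2·row1 → [0,0,-4,1]
  row3 -= -2·row2 → [0,0,0,3]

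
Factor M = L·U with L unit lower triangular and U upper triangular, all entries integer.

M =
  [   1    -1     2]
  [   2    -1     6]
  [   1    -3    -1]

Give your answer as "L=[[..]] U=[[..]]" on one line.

  row1 -= 2·row0 → [0,1,2]
  row2 -= 1·row0 → [0,-2,-3]
  row2 -= -2·row1 → [0,0,1]

L=[[1,0,0],[2,1,0],[1,-2,1]] U=[[1,-1,2],[0,1,2],[0,0,1]]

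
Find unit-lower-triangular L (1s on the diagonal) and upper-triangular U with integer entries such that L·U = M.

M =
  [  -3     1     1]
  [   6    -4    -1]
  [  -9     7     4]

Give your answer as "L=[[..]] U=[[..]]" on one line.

L=[[1,0,0],[-2,1,0],[3,-2,1]] U=[[-3,1,1],[0,-2,1],[0,0,3]]

  R1 -= -2·R0 → [0,-2,1]
  R2 -= 3·R0 → [0,4,1]
  R2 -= -2·R1 → [0,0,3]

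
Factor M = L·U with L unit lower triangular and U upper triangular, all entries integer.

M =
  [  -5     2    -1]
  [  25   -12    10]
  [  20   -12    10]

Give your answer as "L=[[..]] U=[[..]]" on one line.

L=[[1,0,0],[-5,1,0],[-4,2,1]] U=[[-5,2,-1],[0,-2,5],[0,0,-4]]

  row1 -= -5·row0 → [0,-2,5]
  row2 -= -4·row0 → [0,-4,6]
  row2 -= 2·row1 → [0,0,-4]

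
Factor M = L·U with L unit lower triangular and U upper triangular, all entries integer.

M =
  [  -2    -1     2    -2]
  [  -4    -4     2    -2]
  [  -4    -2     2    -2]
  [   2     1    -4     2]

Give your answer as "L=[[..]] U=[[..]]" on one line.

  row1 -= 2·row0 → [0,-2,-2,2]
  row2 -= 2·row0 → [0,0,-2,2]
  row3 -= -1·row0 → [0,0,-2,0]
  row2 -= 0·row1 → [0,0,-2,2]
  row3 -= 0·row1 → [0,0,-2,0]
  row3 -= 1·row2 → [0,0,0,-2]

L=[[1,0,0,0],[2,1,0,0],[2,0,1,0],[-1,0,1,1]] U=[[-2,-1,2,-2],[0,-2,-2,2],[0,0,-2,2],[0,0,0,-2]]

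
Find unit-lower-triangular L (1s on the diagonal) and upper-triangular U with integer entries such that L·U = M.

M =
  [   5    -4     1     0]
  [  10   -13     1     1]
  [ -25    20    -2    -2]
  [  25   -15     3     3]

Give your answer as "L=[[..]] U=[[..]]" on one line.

L=[[1,0,0,0],[2,1,0,0],[-5,0,1,0],[5,-1,-1,1]] U=[[5,-4,1,0],[0,-5,-1,1],[0,0,3,-2],[0,0,0,2]]

  R1 -= 2·R0 → [0,-5,-1,1]
  R2 -= -5·R0 → [0,0,3,-2]
  R3 -= 5·R0 → [0,5,-2,3]
  R2 -= 0·R1 → [0,0,3,-2]
  R3 -= -1·R1 → [0,0,-3,4]
  R3 -= -1·R2 → [0,0,0,2]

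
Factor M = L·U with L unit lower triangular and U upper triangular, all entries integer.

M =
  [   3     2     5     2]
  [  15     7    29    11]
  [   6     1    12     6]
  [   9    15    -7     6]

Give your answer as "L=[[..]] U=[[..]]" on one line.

  r1 -= 5·r0 → [0,-3,4,1]
  r2 -= 2·r0 → [0,-3,2,2]
  r3 -= 3·r0 → [0,9,-22,0]
  r2 -= 1·r1 → [0,0,-2,1]
  r3 -= -3·r1 → [0,0,-10,3]
  r3 -= 5·r2 → [0,0,0,-2]

L=[[1,0,0,0],[5,1,0,0],[2,1,1,0],[3,-3,5,1]] U=[[3,2,5,2],[0,-3,4,1],[0,0,-2,1],[0,0,0,-2]]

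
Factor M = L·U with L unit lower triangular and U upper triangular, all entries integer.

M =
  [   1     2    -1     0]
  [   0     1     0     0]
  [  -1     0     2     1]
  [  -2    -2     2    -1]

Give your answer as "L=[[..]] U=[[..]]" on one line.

  row1 -= 0·row0 → [0,1,0,0]
  row2 -= -1·row0 → [0,2,1,1]
  row3 -= -2·row0 → [0,2,0,-1]
  row2 -= 2·row1 → [0,0,1,1]
  row3 -= 2·row1 → [0,0,0,-1]
  row3 -= 0·row2 → [0,0,0,-1]

L=[[1,0,0,0],[0,1,0,0],[-1,2,1,0],[-2,2,0,1]] U=[[1,2,-1,0],[0,1,0,0],[0,0,1,1],[0,0,0,-1]]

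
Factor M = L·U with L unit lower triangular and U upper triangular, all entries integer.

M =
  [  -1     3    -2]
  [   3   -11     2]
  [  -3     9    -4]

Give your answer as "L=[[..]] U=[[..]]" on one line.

L=[[1,0,0],[-3,1,0],[3,0,1]] U=[[-1,3,-2],[0,-2,-4],[0,0,2]]

  row1 -= -3·row0 → [0,-2,-4]
  row2 -= 3·row0 → [0,0,2]
  row2 -= 0·row1 → [0,0,2]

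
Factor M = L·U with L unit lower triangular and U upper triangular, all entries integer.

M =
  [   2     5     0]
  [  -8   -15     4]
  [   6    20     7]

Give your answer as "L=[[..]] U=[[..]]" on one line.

  R1 -= -4·R0 → [0,5,4]
  R2 -= 3·R0 → [0,5,7]
  R2 -= 1·R1 → [0,0,3]

L=[[1,0,0],[-4,1,0],[3,1,1]] U=[[2,5,0],[0,5,4],[0,0,3]]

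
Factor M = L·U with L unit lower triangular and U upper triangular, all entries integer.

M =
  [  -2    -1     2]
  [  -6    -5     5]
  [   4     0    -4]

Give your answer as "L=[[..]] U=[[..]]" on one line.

  R1 -= 3·R0 → [0,-2,-1]
  R2 -= -2·R0 → [0,-2,0]
  R2 -= 1·R1 → [0,0,1]

L=[[1,0,0],[3,1,0],[-2,1,1]] U=[[-2,-1,2],[0,-2,-1],[0,0,1]]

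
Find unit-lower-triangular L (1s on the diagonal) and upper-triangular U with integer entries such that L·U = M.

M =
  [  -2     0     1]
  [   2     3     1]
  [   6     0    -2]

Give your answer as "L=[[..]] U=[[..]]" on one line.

L=[[1,0,0],[-1,1,0],[-3,0,1]] U=[[-2,0,1],[0,3,2],[0,0,1]]

  R1 -= -1·R0 → [0,3,2]
  R2 -= -3·R0 → [0,0,1]
  R2 -= 0·R1 → [0,0,1]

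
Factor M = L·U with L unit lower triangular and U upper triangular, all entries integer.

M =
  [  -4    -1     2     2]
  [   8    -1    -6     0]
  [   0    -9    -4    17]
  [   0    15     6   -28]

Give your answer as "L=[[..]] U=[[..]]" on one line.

  r1 -= -2·r0 → [0,-3,-2,4]
  r2 -= 0·r0 → [0,-9,-4,17]
  r3 -= 0·r0 → [0,15,6,-28]
  r2 -= 3·r1 → [0,0,2,5]
  r3 -= -5·r1 → [0,0,-4,-8]
  r3 -= -2·r2 → [0,0,0,2]

L=[[1,0,0,0],[-2,1,0,0],[0,3,1,0],[0,-5,-2,1]] U=[[-4,-1,2,2],[0,-3,-2,4],[0,0,2,5],[0,0,0,2]]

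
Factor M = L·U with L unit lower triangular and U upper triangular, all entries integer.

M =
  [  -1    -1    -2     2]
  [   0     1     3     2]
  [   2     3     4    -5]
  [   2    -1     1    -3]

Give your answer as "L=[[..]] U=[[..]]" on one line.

L=[[1,0,0,0],[0,1,0,0],[-2,1,1,0],[-2,-3,-2,1]] U=[[-1,-1,-2,2],[0,1,3,2],[0,0,-3,-3],[0,0,0,1]]

  R1 -= 0·R0 → [0,1,3,2]
  R2 -= -2·R0 → [0,1,0,-1]
  R3 -= -2·R0 → [0,-3,-3,1]
  R2 -= 1·R1 → [0,0,-3,-3]
  R3 -= -3·R1 → [0,0,6,7]
  R3 -= -2·R2 → [0,0,0,1]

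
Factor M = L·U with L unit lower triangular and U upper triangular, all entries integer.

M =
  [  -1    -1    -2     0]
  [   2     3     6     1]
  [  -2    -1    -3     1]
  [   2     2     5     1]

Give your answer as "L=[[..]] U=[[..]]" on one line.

  R1 -= -2·R0 → [0,1,2,1]
  R2 -= 2·R0 → [0,1,1,1]
  R3 -= -2·R0 → [0,0,1,1]
  R2 -= 1·R1 → [0,0,-1,0]
  R3 -= 0·R1 → [0,0,1,1]
  R3 -= -1·R2 → [0,0,0,1]

L=[[1,0,0,0],[-2,1,0,0],[2,1,1,0],[-2,0,-1,1]] U=[[-1,-1,-2,0],[0,1,2,1],[0,0,-1,0],[0,0,0,1]]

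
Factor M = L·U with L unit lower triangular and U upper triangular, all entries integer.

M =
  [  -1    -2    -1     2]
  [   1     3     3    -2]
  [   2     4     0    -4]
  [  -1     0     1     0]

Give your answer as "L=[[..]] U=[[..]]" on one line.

L=[[1,0,0,0],[-1,1,0,0],[-2,0,1,0],[1,2,1,1]] U=[[-1,-2,-1,2],[0,1,2,0],[0,0,-2,0],[0,0,0,-2]]

  r1 -= -1·r0 → [0,1,2,0]
  r2 -= -2·r0 → [0,0,-2,0]
  r3 -= 1·r0 → [0,2,2,-2]
  r2 -= 0·r1 → [0,0,-2,0]
  r3 -= 2·r1 → [0,0,-2,-2]
  r3 -= 1·r2 → [0,0,0,-2]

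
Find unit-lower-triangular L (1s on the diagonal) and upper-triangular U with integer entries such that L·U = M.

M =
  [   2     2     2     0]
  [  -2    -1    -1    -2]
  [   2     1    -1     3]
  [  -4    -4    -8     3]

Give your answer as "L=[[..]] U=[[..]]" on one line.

L=[[1,0,0,0],[-1,1,0,0],[1,-1,1,0],[-2,0,2,1]] U=[[2,2,2,0],[0,1,1,-2],[0,0,-2,1],[0,0,0,1]]

  R1 -= -1·R0 → [0,1,1,-2]
  R2 -= 1·R0 → [0,-1,-3,3]
  R3 -= -2·R0 → [0,0,-4,3]
  R2 -= -1·R1 → [0,0,-2,1]
  R3 -= 0·R1 → [0,0,-4,3]
  R3 -= 2·R2 → [0,0,0,1]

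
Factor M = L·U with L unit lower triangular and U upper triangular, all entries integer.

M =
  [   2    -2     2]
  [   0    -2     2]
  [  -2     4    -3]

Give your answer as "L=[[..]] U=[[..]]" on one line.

  row1 -= 0·row0 → [0,-2,2]
  row2 -= -1·row0 → [0,2,-1]
  row2 -= -1·row1 → [0,0,1]

L=[[1,0,0],[0,1,0],[-1,-1,1]] U=[[2,-2,2],[0,-2,2],[0,0,1]]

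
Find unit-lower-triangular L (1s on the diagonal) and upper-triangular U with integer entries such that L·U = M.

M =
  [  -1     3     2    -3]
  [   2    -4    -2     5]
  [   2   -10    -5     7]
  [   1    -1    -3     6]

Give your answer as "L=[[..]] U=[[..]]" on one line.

  r1 -= -2·r0 → [0,2,2,-1]
  r2 -= -2·r0 → [0,-4,-1,1]
  r3 -= -1·r0 → [0,2,-1,3]
  r2 -= -2·r1 → [0,0,3,-1]
  r3 -= 1·r1 → [0,0,-3,4]
  r3 -= -1·r2 → [0,0,0,3]

L=[[1,0,0,0],[-2,1,0,0],[-2,-2,1,0],[-1,1,-1,1]] U=[[-1,3,2,-3],[0,2,2,-1],[0,0,3,-1],[0,0,0,3]]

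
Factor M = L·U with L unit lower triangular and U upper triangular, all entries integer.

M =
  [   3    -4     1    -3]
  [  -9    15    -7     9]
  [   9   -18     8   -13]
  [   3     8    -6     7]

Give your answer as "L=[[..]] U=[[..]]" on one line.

  row1 -= -3·row0 → [0,3,-4,0]
  row2 -= 3·row0 → [0,-6,5,-4]
  row3 -= 1·row0 → [0,12,-7,10]
  row2 -= -2·row1 → [0,0,-3,-4]
  row3 -= 4·row1 → [0,0,9,10]
  row3 -= -3·row2 → [0,0,0,-2]

L=[[1,0,0,0],[-3,1,0,0],[3,-2,1,0],[1,4,-3,1]] U=[[3,-4,1,-3],[0,3,-4,0],[0,0,-3,-4],[0,0,0,-2]]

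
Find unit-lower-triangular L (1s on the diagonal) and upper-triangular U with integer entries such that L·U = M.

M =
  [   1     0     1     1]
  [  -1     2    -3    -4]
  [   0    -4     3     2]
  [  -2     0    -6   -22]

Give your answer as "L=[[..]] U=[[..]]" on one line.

  row1 -= -1·row0 → [0,2,-2,-3]
  row2 -= 0·row0 → [0,-4,3,2]
  row3 -= -2·row0 → [0,0,-4,-20]
  row2 -= -2·row1 → [0,0,-1,-4]
  row3 -= 0·row1 → [0,0,-4,-20]
  row3 -= 4·row2 → [0,0,0,-4]

L=[[1,0,0,0],[-1,1,0,0],[0,-2,1,0],[-2,0,4,1]] U=[[1,0,1,1],[0,2,-2,-3],[0,0,-1,-4],[0,0,0,-4]]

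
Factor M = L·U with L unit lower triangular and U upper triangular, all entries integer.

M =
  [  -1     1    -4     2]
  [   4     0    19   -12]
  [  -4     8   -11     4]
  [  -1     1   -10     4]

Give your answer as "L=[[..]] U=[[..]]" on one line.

  R1 -= -4·R0 → [0,4,3,-4]
  R2 -= 4·R0 → [0,4,5,-4]
  R3 -= 1·R0 → [0,0,-6,2]
  R2 -= 1·R1 → [0,0,2,0]
  R3 -= 0·R1 → [0,0,-6,2]
  R3 -= -3·R2 → [0,0,0,2]

L=[[1,0,0,0],[-4,1,0,0],[4,1,1,0],[1,0,-3,1]] U=[[-1,1,-4,2],[0,4,3,-4],[0,0,2,0],[0,0,0,2]]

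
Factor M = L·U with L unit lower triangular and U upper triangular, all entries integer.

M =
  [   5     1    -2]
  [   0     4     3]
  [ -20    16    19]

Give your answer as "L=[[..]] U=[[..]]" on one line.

L=[[1,0,0],[0,1,0],[-4,5,1]] U=[[5,1,-2],[0,4,3],[0,0,-4]]

  R1 -= 0·R0 → [0,4,3]
  R2 -= -4·R0 → [0,20,11]
  R2 -= 5·R1 → [0,0,-4]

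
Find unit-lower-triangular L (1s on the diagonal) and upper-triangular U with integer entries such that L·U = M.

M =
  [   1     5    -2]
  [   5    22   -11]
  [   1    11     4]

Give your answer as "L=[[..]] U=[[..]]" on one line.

  r1 -= 5·r0 → [0,-3,-1]
  r2 -= 1·r0 → [0,6,6]
  r2 -= -2·r1 → [0,0,4]

L=[[1,0,0],[5,1,0],[1,-2,1]] U=[[1,5,-2],[0,-3,-1],[0,0,4]]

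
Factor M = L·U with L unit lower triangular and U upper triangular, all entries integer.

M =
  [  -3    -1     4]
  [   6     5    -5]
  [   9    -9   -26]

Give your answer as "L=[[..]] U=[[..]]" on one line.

L=[[1,0,0],[-2,1,0],[-3,-4,1]] U=[[-3,-1,4],[0,3,3],[0,0,-2]]

  row1 -= -2·row0 → [0,3,3]
  row2 -= -3·row0 → [0,-12,-14]
  row2 -= -4·row1 → [0,0,-2]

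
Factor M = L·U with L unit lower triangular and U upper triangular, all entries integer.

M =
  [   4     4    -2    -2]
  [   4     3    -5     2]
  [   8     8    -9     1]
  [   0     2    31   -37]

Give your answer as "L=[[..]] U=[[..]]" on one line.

  row1 -= 1·row0 → [0,-1,-3,4]
  row2 -= 2·row0 → [0,0,-5,5]
  row3 -= 0·row0 → [0,2,31,-37]
  row2 -= 0·row1 → [0,0,-5,5]
  row3 -= -2·row1 → [0,0,25,-29]
  row3 -= -5·row2 → [0,0,0,-4]

L=[[1,0,0,0],[1,1,0,0],[2,0,1,0],[0,-2,-5,1]] U=[[4,4,-2,-2],[0,-1,-3,4],[0,0,-5,5],[0,0,0,-4]]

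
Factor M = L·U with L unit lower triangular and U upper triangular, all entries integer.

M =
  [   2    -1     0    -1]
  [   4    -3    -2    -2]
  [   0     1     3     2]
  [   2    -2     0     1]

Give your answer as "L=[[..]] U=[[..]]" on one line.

  r1 -= 2·r0 → [0,-1,-2,0]
  r2 -= 0·r0 → [0,1,3,2]
  r3 -= 1·r0 → [0,-1,0,2]
  r2 -= -1·r1 → [0,0,1,2]
  r3 -= 1·r1 → [0,0,2,2]
  r3 -= 2·r2 → [0,0,0,-2]

L=[[1,0,0,0],[2,1,0,0],[0,-1,1,0],[1,1,2,1]] U=[[2,-1,0,-1],[0,-1,-2,0],[0,0,1,2],[0,0,0,-2]]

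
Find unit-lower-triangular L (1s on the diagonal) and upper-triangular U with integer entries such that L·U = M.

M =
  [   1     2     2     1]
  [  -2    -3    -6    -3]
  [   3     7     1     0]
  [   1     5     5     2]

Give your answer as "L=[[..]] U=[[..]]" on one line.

L=[[1,0,0,0],[-2,1,0,0],[3,1,1,0],[1,3,-3,1]] U=[[1,2,2,1],[0,1,-2,-1],[0,0,-3,-2],[0,0,0,-2]]

  r1 -= -2·r0 → [0,1,-2,-1]
  r2 -= 3·r0 → [0,1,-5,-3]
  r3 -= 1·r0 → [0,3,3,1]
  r2 -= 1·r1 → [0,0,-3,-2]
  r3 -= 3·r1 → [0,0,9,4]
  r3 -= -3·r2 → [0,0,0,-2]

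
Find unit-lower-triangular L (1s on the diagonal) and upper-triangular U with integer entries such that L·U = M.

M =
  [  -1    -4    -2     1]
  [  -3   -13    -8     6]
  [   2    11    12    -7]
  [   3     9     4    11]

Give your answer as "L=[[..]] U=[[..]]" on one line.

  row1 -= 3·row0 → [0,-1,-2,3]
  row2 -= -2·row0 → [0,3,8,-5]
  row3 -= -3·row0 → [0,-3,-2,14]
  row2 -= -3·row1 → [0,0,2,4]
  row3 -= 3·row1 → [0,0,4,5]
  row3 -= 2·row2 → [0,0,0,-3]

L=[[1,0,0,0],[3,1,0,0],[-2,-3,1,0],[-3,3,2,1]] U=[[-1,-4,-2,1],[0,-1,-2,3],[0,0,2,4],[0,0,0,-3]]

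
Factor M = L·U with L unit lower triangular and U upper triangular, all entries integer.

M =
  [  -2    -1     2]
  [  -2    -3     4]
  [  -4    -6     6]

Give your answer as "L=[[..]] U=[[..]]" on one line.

  R1 -= 1·R0 → [0,-2,2]
  R2 -= 2·R0 → [0,-4,2]
  R2 -= 2·R1 → [0,0,-2]

L=[[1,0,0],[1,1,0],[2,2,1]] U=[[-2,-1,2],[0,-2,2],[0,0,-2]]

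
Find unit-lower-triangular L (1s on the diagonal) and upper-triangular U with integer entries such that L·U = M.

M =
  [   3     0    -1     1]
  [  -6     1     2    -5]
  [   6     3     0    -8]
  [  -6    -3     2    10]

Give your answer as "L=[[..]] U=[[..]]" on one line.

  R1 -= -2·R0 → [0,1,0,-3]
  R2 -= 2·R0 → [0,3,2,-10]
  R3 -= -2·R0 → [0,-3,0,12]
  R2 -= 3·R1 → [0,0,2,-1]
  R3 -= -3·R1 → [0,0,0,3]
  R3 -= 0·R2 → [0,0,0,3]

L=[[1,0,0,0],[-2,1,0,0],[2,3,1,0],[-2,-3,0,1]] U=[[3,0,-1,1],[0,1,0,-3],[0,0,2,-1],[0,0,0,3]]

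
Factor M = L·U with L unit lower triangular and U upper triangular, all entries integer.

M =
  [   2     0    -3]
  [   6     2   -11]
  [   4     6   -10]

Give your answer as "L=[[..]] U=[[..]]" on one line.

L=[[1,0,0],[3,1,0],[2,3,1]] U=[[2,0,-3],[0,2,-2],[0,0,2]]

  row1 -= 3·row0 → [0,2,-2]
  row2 -= 2·row0 → [0,6,-4]
  row2 -= 3·row1 → [0,0,2]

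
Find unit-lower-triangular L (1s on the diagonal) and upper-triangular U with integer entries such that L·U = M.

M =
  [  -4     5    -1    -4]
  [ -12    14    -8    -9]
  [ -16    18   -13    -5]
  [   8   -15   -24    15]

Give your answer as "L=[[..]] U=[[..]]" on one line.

  row1 -= 3·row0 → [0,-1,-5,3]
  row2 -= 4·row0 → [0,-2,-9,11]
  row3 -= -2·row0 → [0,-5,-26,7]
  row2 -= 2·row1 → [0,0,1,5]
  row3 -= 5·row1 → [0,0,-1,-8]
  row3 -= -1·row2 → [0,0,0,-3]

L=[[1,0,0,0],[3,1,0,0],[4,2,1,0],[-2,5,-1,1]] U=[[-4,5,-1,-4],[0,-1,-5,3],[0,0,1,5],[0,0,0,-3]]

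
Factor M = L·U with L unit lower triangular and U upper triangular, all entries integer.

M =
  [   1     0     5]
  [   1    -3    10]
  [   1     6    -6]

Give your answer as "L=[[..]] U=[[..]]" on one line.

L=[[1,0,0],[1,1,0],[1,-2,1]] U=[[1,0,5],[0,-3,5],[0,0,-1]]

  r1 -= 1·r0 → [0,-3,5]
  r2 -= 1·r0 → [0,6,-11]
  r2 -= -2·r1 → [0,0,-1]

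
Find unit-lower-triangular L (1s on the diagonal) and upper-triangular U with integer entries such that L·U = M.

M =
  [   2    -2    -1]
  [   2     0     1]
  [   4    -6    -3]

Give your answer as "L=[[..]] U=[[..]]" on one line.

  r1 -= 1·r0 → [0,2,2]
  r2 -= 2·r0 → [0,-2,-1]
  r2 -= -1·r1 → [0,0,1]

L=[[1,0,0],[1,1,0],[2,-1,1]] U=[[2,-2,-1],[0,2,2],[0,0,1]]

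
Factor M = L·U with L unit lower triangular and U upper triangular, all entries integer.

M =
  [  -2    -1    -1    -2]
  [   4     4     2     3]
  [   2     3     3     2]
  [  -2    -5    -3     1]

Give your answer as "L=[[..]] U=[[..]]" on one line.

L=[[1,0,0,0],[-2,1,0,0],[-1,1,1,0],[1,-2,-1,1]] U=[[-2,-1,-1,-2],[0,2,0,-1],[0,0,2,1],[0,0,0,2]]

  r1 -= -2·r0 → [0,2,0,-1]
  r2 -= -1·r0 → [0,2,2,0]
  r3 -= 1·r0 → [0,-4,-2,3]
  r2 -= 1·r1 → [0,0,2,1]
  r3 -= -2·r1 → [0,0,-2,1]
  r3 -= -1·r2 → [0,0,0,2]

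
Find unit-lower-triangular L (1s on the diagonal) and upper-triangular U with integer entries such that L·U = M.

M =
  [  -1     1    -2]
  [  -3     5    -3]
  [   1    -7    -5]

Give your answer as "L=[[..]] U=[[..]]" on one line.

  R1 -= 3·R0 → [0,2,3]
  R2 -= -1·R0 → [0,-6,-7]
  R2 -= -3·R1 → [0,0,2]

L=[[1,0,0],[3,1,0],[-1,-3,1]] U=[[-1,1,-2],[0,2,3],[0,0,2]]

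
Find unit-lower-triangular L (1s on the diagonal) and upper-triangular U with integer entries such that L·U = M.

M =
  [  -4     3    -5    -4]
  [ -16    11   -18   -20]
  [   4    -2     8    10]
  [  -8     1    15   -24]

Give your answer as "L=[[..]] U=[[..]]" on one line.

L=[[1,0,0,0],[4,1,0,0],[-1,-1,1,0],[2,5,3,1]] U=[[-4,3,-5,-4],[0,-1,2,-4],[0,0,5,2],[0,0,0,-2]]

  row1 -= 4·row0 → [0,-1,2,-4]
  row2 -= -1·row0 → [0,1,3,6]
  row3 -= 2·row0 → [0,-5,25,-16]
  row2 -= -1·row1 → [0,0,5,2]
  row3 -= 5·row1 → [0,0,15,4]
  row3 -= 3·row2 → [0,0,0,-2]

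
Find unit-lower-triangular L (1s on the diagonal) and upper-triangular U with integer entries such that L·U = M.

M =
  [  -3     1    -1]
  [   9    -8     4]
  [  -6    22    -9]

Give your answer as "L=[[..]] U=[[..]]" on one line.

L=[[1,0,0],[-3,1,0],[2,-4,1]] U=[[-3,1,-1],[0,-5,1],[0,0,-3]]

  row1 -= -3·row0 → [0,-5,1]
  row2 -= 2·row0 → [0,20,-7]
  row2 -= -4·row1 → [0,0,-3]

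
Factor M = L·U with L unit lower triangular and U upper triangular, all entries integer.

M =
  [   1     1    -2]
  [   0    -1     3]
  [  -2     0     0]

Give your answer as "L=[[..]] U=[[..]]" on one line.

L=[[1,0,0],[0,1,0],[-2,-2,1]] U=[[1,1,-2],[0,-1,3],[0,0,2]]

  R1 -= 0·R0 → [0,-1,3]
  R2 -= -2·R0 → [0,2,-4]
  R2 -= -2·R1 → [0,0,2]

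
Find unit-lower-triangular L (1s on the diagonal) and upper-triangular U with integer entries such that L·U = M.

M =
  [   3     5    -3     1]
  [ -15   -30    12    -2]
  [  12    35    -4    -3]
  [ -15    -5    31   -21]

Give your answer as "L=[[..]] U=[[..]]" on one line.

L=[[1,0,0,0],[-5,1,0,0],[4,-3,1,0],[-5,-4,-4,1]] U=[[3,5,-3,1],[0,-5,-3,3],[0,0,-1,2],[0,0,0,4]]

  row1 -= -5·row0 → [0,-5,-3,3]
  row2 -= 4·row0 → [0,15,8,-7]
  row3 -= -5·row0 → [0,20,16,-16]
  row2 -= -3·row1 → [0,0,-1,2]
  row3 -= -4·row1 → [0,0,4,-4]
  row3 -= -4·row2 → [0,0,0,4]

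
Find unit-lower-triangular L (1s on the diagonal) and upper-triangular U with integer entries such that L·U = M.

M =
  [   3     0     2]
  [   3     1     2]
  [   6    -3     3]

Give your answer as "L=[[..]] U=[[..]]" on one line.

L=[[1,0,0],[1,1,0],[2,-3,1]] U=[[3,0,2],[0,1,0],[0,0,-1]]

  R1 -= 1·R0 → [0,1,0]
  R2 -= 2·R0 → [0,-3,-1]
  R2 -= -3·R1 → [0,0,-1]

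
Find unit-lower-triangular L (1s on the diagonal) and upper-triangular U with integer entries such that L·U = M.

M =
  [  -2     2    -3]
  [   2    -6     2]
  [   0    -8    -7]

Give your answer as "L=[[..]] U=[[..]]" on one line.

  row1 -= -1·row0 → [0,-4,-1]
  row2 -= 0·row0 → [0,-8,-7]
  row2 -= 2·row1 → [0,0,-5]

L=[[1,0,0],[-1,1,0],[0,2,1]] U=[[-2,2,-3],[0,-4,-1],[0,0,-5]]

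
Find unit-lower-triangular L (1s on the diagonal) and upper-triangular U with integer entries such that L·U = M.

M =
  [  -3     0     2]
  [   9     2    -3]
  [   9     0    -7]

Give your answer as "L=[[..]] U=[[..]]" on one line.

  row1 -= -3·row0 → [0,2,3]
  row2 -= -3·row0 → [0,0,-1]
  row2 -= 0·row1 → [0,0,-1]

L=[[1,0,0],[-3,1,0],[-3,0,1]] U=[[-3,0,2],[0,2,3],[0,0,-1]]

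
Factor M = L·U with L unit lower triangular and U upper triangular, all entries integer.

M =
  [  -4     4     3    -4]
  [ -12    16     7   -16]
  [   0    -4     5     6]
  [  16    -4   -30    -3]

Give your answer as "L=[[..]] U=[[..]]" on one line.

  row1 -= 3·row0 → [0,4,-2,-4]
  row2 -= 0·row0 → [0,-4,5,6]
  row3 -= -4·row0 → [0,12,-18,-19]
  row2 -= -1·row1 → [0,0,3,2]
  row3 -= 3·row1 → [0,0,-12,-7]
  row3 -= -4·row2 → [0,0,0,1]

L=[[1,0,0,0],[3,1,0,0],[0,-1,1,0],[-4,3,-4,1]] U=[[-4,4,3,-4],[0,4,-2,-4],[0,0,3,2],[0,0,0,1]]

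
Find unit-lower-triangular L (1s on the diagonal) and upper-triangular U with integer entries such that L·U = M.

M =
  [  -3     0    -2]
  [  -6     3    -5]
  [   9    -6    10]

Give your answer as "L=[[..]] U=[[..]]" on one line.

L=[[1,0,0],[2,1,0],[-3,-2,1]] U=[[-3,0,-2],[0,3,-1],[0,0,2]]

  R1 -= 2·R0 → [0,3,-1]
  R2 -= -3·R0 → [0,-6,4]
  R2 -= -2·R1 → [0,0,2]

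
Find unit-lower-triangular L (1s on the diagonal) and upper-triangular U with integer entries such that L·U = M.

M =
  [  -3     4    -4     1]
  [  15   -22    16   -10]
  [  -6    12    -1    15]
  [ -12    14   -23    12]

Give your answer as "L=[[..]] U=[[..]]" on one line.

  R1 -= -5·R0 → [0,-2,-4,-5]
  R2 -= 2·R0 → [0,4,7,13]
  R3 -= 4·R0 → [0,-2,-7,8]
  R2 -= -2·R1 → [0,0,-1,3]
  R3 -= 1·R1 → [0,0,-3,13]
  R3 -= 3·R2 → [0,0,0,4]

L=[[1,0,0,0],[-5,1,0,0],[2,-2,1,0],[4,1,3,1]] U=[[-3,4,-4,1],[0,-2,-4,-5],[0,0,-1,3],[0,0,0,4]]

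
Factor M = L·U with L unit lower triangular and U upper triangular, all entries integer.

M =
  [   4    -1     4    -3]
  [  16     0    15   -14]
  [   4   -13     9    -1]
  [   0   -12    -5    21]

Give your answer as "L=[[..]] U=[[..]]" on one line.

L=[[1,0,0,0],[4,1,0,0],[1,-3,1,0],[0,-3,-4,1]] U=[[4,-1,4,-3],[0,4,-1,-2],[0,0,2,-4],[0,0,0,-1]]

  r1 -= 4·r0 → [0,4,-1,-2]
  r2 -= 1·r0 → [0,-12,5,2]
  r3 -= 0·r0 → [0,-12,-5,21]
  r2 -= -3·r1 → [0,0,2,-4]
  r3 -= -3·r1 → [0,0,-8,15]
  r3 -= -4·r2 → [0,0,0,-1]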